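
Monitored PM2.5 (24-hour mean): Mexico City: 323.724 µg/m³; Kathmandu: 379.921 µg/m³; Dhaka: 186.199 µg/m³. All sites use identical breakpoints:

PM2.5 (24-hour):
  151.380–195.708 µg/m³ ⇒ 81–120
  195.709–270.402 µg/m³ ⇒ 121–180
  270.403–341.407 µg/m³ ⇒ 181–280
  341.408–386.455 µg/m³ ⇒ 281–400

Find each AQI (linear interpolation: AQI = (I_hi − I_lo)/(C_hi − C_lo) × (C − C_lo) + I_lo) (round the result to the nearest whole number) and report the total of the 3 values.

750

Mexico City 323.724: bracket 270.403–341.407 → index 181–280; slope 99/71.004, offset 53.321.
AQI = 181 + 99/71.004·53.321 ≈ 255.34 ⇒ 255.
Kathmandu 379.921: bracket 341.408–386.455 → index 281–400; slope 119/45.047, offset 38.513.
AQI = 281 + 119/45.047·38.513 ≈ 382.74 ⇒ 383.
Dhaka: row 151.380–195.708 (AQI 81–120). (120−81)·(186.199−151.380)/(195.708−151.380) + 81 = 39·34.819/44.328 + 81 ≈ 111.63 → 112.
AQIs: Mexico City=255, Kathmandu=383, Dhaka=112. Sum = 255 + 383 + 112 = 750.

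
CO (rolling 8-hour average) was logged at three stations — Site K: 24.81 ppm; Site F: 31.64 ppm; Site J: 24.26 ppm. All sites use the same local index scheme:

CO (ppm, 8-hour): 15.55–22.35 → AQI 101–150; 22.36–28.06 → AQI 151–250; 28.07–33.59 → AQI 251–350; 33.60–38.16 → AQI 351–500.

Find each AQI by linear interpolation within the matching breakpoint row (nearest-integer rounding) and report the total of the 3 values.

Site K 24.81: bracket 22.36–28.06 → index 151–250; slope 99/5.70, offset 2.45.
AQI = 151 + 99/5.70·2.45 ≈ 193.55 ⇒ 194.
Site F: row 28.07–33.59 (AQI 251–350). (350−251)·(31.64−28.07)/(33.59−28.07) + 251 = 99·3.57/5.52 + 251 ≈ 315.03 → 315.
Site J: 24.26 ∈ [22.36, 28.06] ↔ index [151, 250].
151 + (24.26−22.36)·(250−151)/(28.06−22.36) = 151 + 1.90·99/5.70 ≈ 184.00, so AQI = 184.
AQIs: Site K=194, Site F=315, Site J=184. Sum = 194 + 315 + 184 = 693.

693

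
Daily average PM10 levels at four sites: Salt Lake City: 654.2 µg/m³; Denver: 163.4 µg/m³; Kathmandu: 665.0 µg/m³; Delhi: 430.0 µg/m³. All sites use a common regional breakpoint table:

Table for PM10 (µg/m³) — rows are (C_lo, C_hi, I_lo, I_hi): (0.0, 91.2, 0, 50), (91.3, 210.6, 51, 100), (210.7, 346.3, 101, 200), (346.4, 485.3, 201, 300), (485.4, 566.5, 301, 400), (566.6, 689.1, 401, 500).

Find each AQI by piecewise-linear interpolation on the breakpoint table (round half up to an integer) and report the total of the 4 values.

1295

Salt Lake City 654.2: bracket 566.6–689.1 → index 401–500; slope 99/122.5, offset 87.6.
AQI = 401 + 99/122.5·87.6 ≈ 471.80 ⇒ 472.
Denver: 163.4 ∈ [91.3, 210.6] ↔ index [51, 100].
51 + (163.4−91.3)·(100−51)/(210.6−91.3) = 51 + 72.1·49/119.3 ≈ 80.61, so AQI = 81.
Kathmandu: 665.0 lies in 566.6–689.1, so I_lo=401, I_hi=500, C_lo=566.6, C_hi=689.1.
(500−401)/(689.1−566.6) × (665.0−566.6) + 401 = 99/122.5 × 98.4 + 401 ≈ 480.52 → 481.
Delhi 430.0: bracket 346.4–485.3 → index 201–300; slope 99/138.9, offset 83.6.
AQI = 201 + 99/138.9·83.6 ≈ 260.59 ⇒ 261.
AQIs: Salt Lake City=472, Denver=81, Kathmandu=481, Delhi=261. Sum = 472 + 81 + 481 + 261 = 1295.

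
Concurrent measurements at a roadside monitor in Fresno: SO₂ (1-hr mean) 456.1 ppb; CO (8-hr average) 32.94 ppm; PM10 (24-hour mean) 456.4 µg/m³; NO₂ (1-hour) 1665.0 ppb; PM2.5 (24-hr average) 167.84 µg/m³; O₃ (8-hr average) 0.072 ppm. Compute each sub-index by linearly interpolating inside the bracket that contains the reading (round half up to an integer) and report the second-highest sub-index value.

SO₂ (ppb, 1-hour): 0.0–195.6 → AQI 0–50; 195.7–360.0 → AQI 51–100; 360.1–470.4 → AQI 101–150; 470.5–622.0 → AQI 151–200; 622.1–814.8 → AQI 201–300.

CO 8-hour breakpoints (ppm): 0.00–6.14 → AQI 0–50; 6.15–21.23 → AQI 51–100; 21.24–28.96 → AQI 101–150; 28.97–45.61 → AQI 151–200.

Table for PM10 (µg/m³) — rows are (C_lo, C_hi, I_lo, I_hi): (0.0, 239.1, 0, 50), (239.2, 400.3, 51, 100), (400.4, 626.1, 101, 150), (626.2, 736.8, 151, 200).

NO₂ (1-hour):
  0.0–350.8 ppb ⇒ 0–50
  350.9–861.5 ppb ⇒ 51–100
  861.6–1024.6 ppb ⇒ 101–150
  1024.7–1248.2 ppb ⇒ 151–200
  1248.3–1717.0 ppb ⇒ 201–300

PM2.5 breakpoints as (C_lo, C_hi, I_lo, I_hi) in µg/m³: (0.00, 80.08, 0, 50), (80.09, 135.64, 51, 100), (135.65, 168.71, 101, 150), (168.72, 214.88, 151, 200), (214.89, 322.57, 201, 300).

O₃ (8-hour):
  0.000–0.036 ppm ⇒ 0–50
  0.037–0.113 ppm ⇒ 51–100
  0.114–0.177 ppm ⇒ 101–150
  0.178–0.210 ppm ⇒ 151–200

163

SO₂ 456.1: bracket 360.1–470.4 → index 101–150; slope 49/110.3, offset 96.0.
AQI = 101 + 49/110.3·96.0 ≈ 143.65 ⇒ 144.
CO: row 28.97–45.61 (AQI 151–200). (200−151)·(32.94−28.97)/(45.61−28.97) + 151 = 49·3.97/16.64 + 151 ≈ 162.69 → 163.
PM10: 456.4 ∈ [400.4, 626.1] ↔ index [101, 150].
101 + (456.4−400.4)·(150−101)/(626.1−400.4) = 101 + 56.0·49/225.7 ≈ 113.16, so AQI = 113.
NO₂ 1665.0: bracket 1248.3–1717.0 → index 201–300; slope 99/468.7, offset 416.7.
AQI = 201 + 99/468.7·416.7 ≈ 289.02 ⇒ 289.
PM2.5: 167.84 ∈ [135.65, 168.71] ↔ index [101, 150].
101 + (167.84−135.65)·(150−101)/(168.71−135.65) = 101 + 32.19·49/33.06 ≈ 148.71, so AQI = 149.
O₃: 0.072 ∈ [0.037, 0.113] ↔ index [51, 100].
51 + (0.072−0.037)·(100−51)/(0.113−0.037) = 51 + 0.035·49/0.076 ≈ 73.57, so AQI = 74.
Sub-indices: SO₂→144, CO→163, PM10→113, NO₂→289, PM2.5→149, O₃→74. Ranked high→low: 289, 163, 149, 144, 113, 74. Second-highest sub-index = 163.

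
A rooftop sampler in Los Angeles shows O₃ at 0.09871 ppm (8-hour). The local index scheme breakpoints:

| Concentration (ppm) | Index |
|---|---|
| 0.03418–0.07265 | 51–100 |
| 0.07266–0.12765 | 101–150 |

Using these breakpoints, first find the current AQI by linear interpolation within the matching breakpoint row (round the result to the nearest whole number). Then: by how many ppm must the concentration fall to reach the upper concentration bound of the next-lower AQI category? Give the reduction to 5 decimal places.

O₃: row 0.07266–0.12765 (AQI 101–150). (150−101)·(0.09871−0.07266)/(0.12765−0.07266) + 101 = 49·0.02605/0.05499 + 101 ≈ 124.21 → 124.
Current AQI 124 is in the Unhealthy for Sensitive Groups range (101–150). The next-lower category tops out at AQI 100, whose upper concentration bound is 0.07265 ppm.
Reduction needed = 0.09871 − 0.07265 = 0.02606 ppm.

0.02606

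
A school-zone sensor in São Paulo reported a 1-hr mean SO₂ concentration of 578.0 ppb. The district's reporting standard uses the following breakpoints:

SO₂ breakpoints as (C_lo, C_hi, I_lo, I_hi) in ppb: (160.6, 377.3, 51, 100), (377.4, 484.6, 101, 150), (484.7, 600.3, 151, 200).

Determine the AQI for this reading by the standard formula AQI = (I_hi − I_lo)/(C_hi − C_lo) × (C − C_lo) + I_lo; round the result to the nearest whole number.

191

SO₂: 578.0 ∈ [484.7, 600.3] ↔ index [151, 200].
151 + (578.0−484.7)·(200−151)/(600.3−484.7) = 151 + 93.3·49/115.6 ≈ 190.55, so AQI = 191.
AQI 191 falls in the Unhealthy category.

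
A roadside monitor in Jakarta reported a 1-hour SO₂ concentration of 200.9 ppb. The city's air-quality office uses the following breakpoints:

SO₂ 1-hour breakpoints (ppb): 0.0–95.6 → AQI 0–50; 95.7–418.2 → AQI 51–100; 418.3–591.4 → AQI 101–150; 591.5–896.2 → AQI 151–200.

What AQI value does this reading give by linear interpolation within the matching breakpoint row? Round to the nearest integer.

SO₂ 200.9: bracket 95.7–418.2 → index 51–100; slope 49/322.5, offset 105.2.
AQI = 51 + 49/322.5·105.2 ≈ 66.98 ⇒ 67.

67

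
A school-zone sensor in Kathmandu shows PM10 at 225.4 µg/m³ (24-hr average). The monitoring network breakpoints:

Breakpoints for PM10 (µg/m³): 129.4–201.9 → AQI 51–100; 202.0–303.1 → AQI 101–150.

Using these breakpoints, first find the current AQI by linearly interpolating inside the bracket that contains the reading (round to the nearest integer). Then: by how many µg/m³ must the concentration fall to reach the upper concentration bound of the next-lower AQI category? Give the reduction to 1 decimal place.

23.5

PM10 225.4: bracket 202.0–303.1 → index 101–150; slope 49/101.1, offset 23.4.
AQI = 101 + 49/101.1·23.4 ≈ 112.34 ⇒ 112.
Current AQI 112 is in the Unhealthy for Sensitive Groups range (101–150). The next-lower category tops out at AQI 100, whose upper concentration bound is 201.9 µg/m³.
Reduction needed = 225.4 − 201.9 = 23.5 µg/m³.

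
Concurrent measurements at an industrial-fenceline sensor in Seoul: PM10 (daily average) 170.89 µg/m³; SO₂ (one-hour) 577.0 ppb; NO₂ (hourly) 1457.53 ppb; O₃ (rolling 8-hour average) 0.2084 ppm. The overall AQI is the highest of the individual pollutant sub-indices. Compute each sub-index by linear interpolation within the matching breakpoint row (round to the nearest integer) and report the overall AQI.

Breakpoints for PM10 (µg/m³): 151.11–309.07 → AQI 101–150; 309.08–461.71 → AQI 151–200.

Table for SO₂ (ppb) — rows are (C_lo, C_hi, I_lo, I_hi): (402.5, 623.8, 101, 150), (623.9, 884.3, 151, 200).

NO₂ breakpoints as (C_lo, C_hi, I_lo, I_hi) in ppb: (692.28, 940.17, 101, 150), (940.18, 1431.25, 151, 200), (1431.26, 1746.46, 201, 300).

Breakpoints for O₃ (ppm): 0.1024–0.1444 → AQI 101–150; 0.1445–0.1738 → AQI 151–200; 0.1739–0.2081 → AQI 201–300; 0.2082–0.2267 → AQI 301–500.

303

PM10 170.89: bracket 151.11–309.07 → index 101–150; slope 49/157.96, offset 19.78.
AQI = 101 + 49/157.96·19.78 ≈ 107.14 ⇒ 107.
SO₂: 577.0 lies in 402.5–623.8, so I_lo=101, I_hi=150, C_lo=402.5, C_hi=623.8.
(150−101)/(623.8−402.5) × (577.0−402.5) + 101 = 49/221.3 × 174.5 + 101 ≈ 139.64 → 140.
NO₂ 1457.53: bracket 1431.26–1746.46 → index 201–300; slope 99/315.20, offset 26.27.
AQI = 201 + 99/315.20·26.27 ≈ 209.25 ⇒ 209.
O₃ 0.2084: bracket 0.2082–0.2267 → index 301–500; slope 199/0.0185, offset 0.0002.
AQI = 301 + 199/0.0185·0.0002 ≈ 303.15 ⇒ 303.
Sub-indices: PM10→107, SO₂→140, NO₂→209, O₃→303. Overall AQI = max = 303; dominant pollutant is O₃.
AQI 303: Hazardous.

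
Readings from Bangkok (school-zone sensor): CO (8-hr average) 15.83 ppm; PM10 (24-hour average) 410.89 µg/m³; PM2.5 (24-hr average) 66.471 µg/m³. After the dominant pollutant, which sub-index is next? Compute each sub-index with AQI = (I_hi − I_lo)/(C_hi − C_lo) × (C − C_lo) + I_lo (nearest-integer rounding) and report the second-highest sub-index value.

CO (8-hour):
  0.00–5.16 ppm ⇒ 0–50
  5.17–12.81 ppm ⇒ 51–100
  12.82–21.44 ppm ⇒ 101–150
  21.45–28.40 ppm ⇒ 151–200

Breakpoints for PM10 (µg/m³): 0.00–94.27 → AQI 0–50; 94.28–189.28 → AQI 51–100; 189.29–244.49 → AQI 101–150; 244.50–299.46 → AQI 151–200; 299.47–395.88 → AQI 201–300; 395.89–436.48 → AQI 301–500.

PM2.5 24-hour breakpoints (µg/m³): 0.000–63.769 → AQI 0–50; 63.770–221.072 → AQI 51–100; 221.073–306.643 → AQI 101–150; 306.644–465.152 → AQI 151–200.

CO: row 12.82–21.44 (AQI 101–150). (150−101)·(15.83−12.82)/(21.44−12.82) + 101 = 49·3.01/8.62 + 101 ≈ 118.11 → 118.
PM10: row 395.89–436.48 (AQI 301–500). (500−301)·(410.89−395.89)/(436.48−395.89) + 301 = 199·15.00/40.59 + 301 ≈ 374.54 → 375.
PM2.5: row 63.770–221.072 (AQI 51–100). (100−51)·(66.471−63.770)/(221.072−63.770) + 51 = 49·2.701/157.302 + 51 ≈ 51.84 → 52.
Sub-indices: CO→118, PM10→375, PM2.5→52. Ranked high→low: 375, 118, 52. Second-highest sub-index = 118.

118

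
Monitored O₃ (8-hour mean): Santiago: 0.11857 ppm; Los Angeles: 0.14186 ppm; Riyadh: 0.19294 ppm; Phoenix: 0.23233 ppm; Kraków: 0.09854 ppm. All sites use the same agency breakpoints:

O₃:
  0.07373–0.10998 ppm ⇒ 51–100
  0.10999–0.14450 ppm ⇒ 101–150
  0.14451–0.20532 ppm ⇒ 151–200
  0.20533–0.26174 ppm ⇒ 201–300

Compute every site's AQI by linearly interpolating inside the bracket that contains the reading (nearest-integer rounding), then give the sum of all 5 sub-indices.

Santiago: row 0.10999–0.14450 (AQI 101–150). (150−101)·(0.11857−0.10999)/(0.14450−0.10999) + 101 = 49·0.00858/0.03451 + 101 ≈ 113.18 → 113.
Los Angeles: 0.14186 ∈ [0.10999, 0.14450] ↔ index [101, 150].
101 + (0.14186−0.10999)·(150−101)/(0.14450−0.10999) = 101 + 0.03187·49/0.03451 ≈ 146.25, so AQI = 146.
Riyadh: 0.19294 lies in 0.14451–0.20532, so I_lo=151, I_hi=200, C_lo=0.14451, C_hi=0.20532.
(200−151)/(0.20532−0.14451) × (0.19294−0.14451) + 151 = 49/0.06081 × 0.04843 + 151 ≈ 190.02 → 190.
Phoenix 0.23233: bracket 0.20533–0.26174 → index 201–300; slope 99/0.05641, offset 0.02700.
AQI = 201 + 99/0.05641·0.02700 ≈ 248.39 ⇒ 248.
Kraków 0.09854: bracket 0.07373–0.10998 → index 51–100; slope 49/0.03625, offset 0.02481.
AQI = 51 + 49/0.03625·0.02481 ≈ 84.54 ⇒ 85.
AQIs: Santiago=113, Los Angeles=146, Riyadh=190, Phoenix=248, Kraków=85. Sum = 113 + 146 + 190 + 248 + 85 = 782.

782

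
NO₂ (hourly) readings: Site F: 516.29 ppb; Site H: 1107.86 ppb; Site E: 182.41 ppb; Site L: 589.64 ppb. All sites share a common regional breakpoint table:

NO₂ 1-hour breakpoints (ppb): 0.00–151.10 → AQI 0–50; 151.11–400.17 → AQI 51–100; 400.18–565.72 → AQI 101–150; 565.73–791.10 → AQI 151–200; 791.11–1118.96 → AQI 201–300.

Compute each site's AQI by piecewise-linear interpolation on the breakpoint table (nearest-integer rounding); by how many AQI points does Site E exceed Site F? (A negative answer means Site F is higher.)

-78

Site F 516.29: bracket 400.18–565.72 → index 101–150; slope 49/165.54, offset 116.11.
AQI = 101 + 49/165.54·116.11 ≈ 135.37 ⇒ 135.
Site H 1107.86: bracket 791.11–1118.96 → index 201–300; slope 99/327.85, offset 316.75.
AQI = 201 + 99/327.85·316.75 ≈ 296.65 ⇒ 297.
Site E 182.41: bracket 151.11–400.17 → index 51–100; slope 49/249.06, offset 31.30.
AQI = 51 + 49/249.06·31.30 ≈ 57.16 ⇒ 57.
Site L: 589.64 lies in 565.73–791.10, so I_lo=151, I_hi=200, C_lo=565.73, C_hi=791.10.
(200−151)/(791.10−565.73) × (589.64−565.73) + 151 = 49/225.37 × 23.91 + 151 ≈ 156.20 → 156.
AQIs: Site F=135, Site H=297, Site E=57, Site L=156. Site E (57) − Site F (135) = -78.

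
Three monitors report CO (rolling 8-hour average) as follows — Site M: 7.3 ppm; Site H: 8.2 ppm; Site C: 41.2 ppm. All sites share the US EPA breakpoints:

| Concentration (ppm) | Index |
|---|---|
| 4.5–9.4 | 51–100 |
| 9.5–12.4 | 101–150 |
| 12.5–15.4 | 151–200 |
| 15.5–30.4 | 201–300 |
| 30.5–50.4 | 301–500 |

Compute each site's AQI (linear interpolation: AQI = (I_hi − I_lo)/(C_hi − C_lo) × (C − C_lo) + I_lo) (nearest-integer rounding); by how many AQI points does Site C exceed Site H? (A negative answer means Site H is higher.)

Site M: 7.3 lies in 4.5–9.4, so I_lo=51, I_hi=100, C_lo=4.5, C_hi=9.4.
(100−51)/(9.4−4.5) × (7.3−4.5) + 51 = 49/4.9 × 2.8 + 51 ≈ 79.00 → 79.
Site H: row 4.5–9.4 (AQI 51–100). (100−51)·(8.2−4.5)/(9.4−4.5) + 51 = 49·3.7/4.9 + 51 ≈ 88.00 → 88.
Site C: 41.2 lies in 30.5–50.4, so I_lo=301, I_hi=500, C_lo=30.5, C_hi=50.4.
(500−301)/(50.4−30.5) × (41.2−30.5) + 301 = 199/19.9 × 10.7 + 301 ≈ 408.00 → 408.
AQIs: Site M=79, Site H=88, Site C=408. Site C (408) − Site H (88) = 320.

320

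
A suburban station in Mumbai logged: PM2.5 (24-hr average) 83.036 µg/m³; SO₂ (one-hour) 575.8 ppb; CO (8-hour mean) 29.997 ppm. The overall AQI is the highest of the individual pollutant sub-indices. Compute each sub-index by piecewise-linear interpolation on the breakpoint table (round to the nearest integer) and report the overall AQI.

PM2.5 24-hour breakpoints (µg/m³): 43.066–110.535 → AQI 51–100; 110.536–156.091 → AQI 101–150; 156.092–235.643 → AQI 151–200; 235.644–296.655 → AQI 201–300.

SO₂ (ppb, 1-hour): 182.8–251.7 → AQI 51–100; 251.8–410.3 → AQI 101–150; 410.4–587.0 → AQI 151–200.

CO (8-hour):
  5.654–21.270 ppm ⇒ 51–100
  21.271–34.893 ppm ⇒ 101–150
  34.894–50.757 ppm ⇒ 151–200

PM2.5: row 43.066–110.535 (AQI 51–100). (100−51)·(83.036−43.066)/(110.535−43.066) + 51 = 49·39.970/67.469 + 51 ≈ 80.03 → 80.
SO₂: 575.8 ∈ [410.4, 587.0] ↔ index [151, 200].
151 + (575.8−410.4)·(200−151)/(587.0−410.4) = 151 + 165.4·49/176.6 ≈ 196.89, so AQI = 197.
CO 29.997: bracket 21.271–34.893 → index 101–150; slope 49/13.622, offset 8.726.
AQI = 101 + 49/13.622·8.726 ≈ 132.39 ⇒ 132.
Sub-indices: PM2.5→80, SO₂→197, CO→132. Overall AQI = max = 197; dominant pollutant is SO₂.

197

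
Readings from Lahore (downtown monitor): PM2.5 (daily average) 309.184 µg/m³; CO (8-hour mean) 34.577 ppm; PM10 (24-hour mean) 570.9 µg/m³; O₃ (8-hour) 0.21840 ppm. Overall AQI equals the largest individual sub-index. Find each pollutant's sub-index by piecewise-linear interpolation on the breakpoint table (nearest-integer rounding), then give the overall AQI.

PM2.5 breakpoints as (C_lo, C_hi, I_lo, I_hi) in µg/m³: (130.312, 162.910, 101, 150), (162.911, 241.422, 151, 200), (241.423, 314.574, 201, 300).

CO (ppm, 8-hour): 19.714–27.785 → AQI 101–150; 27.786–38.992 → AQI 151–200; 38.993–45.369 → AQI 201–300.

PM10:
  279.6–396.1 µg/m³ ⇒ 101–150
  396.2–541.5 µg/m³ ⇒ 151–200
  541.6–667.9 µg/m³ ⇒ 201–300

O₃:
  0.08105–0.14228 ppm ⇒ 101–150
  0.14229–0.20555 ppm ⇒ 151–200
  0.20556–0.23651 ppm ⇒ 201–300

293

PM2.5: 309.184 lies in 241.423–314.574, so I_lo=201, I_hi=300, C_lo=241.423, C_hi=314.574.
(300−201)/(314.574−241.423) × (309.184−241.423) + 201 = 99/73.151 × 67.761 + 201 ≈ 292.71 → 293.
CO 34.577: bracket 27.786–38.992 → index 151–200; slope 49/11.206, offset 6.791.
AQI = 151 + 49/11.206·6.791 ≈ 180.69 ⇒ 181.
PM10: 570.9 lies in 541.6–667.9, so I_lo=201, I_hi=300, C_lo=541.6, C_hi=667.9.
(300−201)/(667.9−541.6) × (570.9−541.6) + 201 = 99/126.3 × 29.3 + 201 ≈ 223.97 → 224.
O₃: row 0.20556–0.23651 (AQI 201–300). (300−201)·(0.21840−0.20556)/(0.23651−0.20556) + 201 = 99·0.01284/0.03095 + 201 ≈ 242.07 → 242.
Sub-indices: PM2.5→293, CO→181, PM10→224, O₃→242. Overall AQI = max = 293; dominant pollutant is PM2.5.
AQI 293: Very Unhealthy.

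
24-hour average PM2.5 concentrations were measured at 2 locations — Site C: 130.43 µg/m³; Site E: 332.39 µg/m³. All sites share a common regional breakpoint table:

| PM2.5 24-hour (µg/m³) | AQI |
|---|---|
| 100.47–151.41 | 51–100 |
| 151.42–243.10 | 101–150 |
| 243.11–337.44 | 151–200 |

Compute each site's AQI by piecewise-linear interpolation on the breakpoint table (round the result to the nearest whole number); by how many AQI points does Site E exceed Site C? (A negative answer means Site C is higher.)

Site C: 130.43 lies in 100.47–151.41, so I_lo=51, I_hi=100, C_lo=100.47, C_hi=151.41.
(100−51)/(151.41−100.47) × (130.43−100.47) + 51 = 49/50.94 × 29.96 + 51 ≈ 79.82 → 80.
Site E 332.39: bracket 243.11–337.44 → index 151–200; slope 49/94.33, offset 89.28.
AQI = 151 + 49/94.33·89.28 ≈ 197.38 ⇒ 197.
AQIs: Site C=80, Site E=197. Site E (197) − Site C (80) = 117.

117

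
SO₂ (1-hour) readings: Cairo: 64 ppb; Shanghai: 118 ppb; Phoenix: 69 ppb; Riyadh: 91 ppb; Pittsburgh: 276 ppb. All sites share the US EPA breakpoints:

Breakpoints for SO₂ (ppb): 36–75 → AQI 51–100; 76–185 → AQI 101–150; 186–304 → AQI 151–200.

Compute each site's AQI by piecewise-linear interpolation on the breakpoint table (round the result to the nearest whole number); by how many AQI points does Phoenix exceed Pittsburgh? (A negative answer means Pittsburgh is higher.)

-96

Cairo: row 36–75 (AQI 51–100). (100−51)·(64−36)/(75−36) + 51 = 49·28/39 + 51 ≈ 86.18 → 86.
Shanghai 118: bracket 76–185 → index 101–150; slope 49/109, offset 42.
AQI = 101 + 49/109·42 ≈ 119.88 ⇒ 120.
Phoenix 69: bracket 36–75 → index 51–100; slope 49/39, offset 33.
AQI = 51 + 49/39·33 ≈ 92.46 ⇒ 92.
Riyadh: 91 lies in 76–185, so I_lo=101, I_hi=150, C_lo=76, C_hi=185.
(150−101)/(185−76) × (91−76) + 101 = 49/109 × 15 + 101 ≈ 107.74 → 108.
Pittsburgh: row 186–304 (AQI 151–200). (200−151)·(276−186)/(304−186) + 151 = 49·90/118 + 151 ≈ 188.37 → 188.
AQIs: Cairo=86, Shanghai=120, Phoenix=92, Riyadh=108, Pittsburgh=188. Phoenix (92) − Pittsburgh (188) = -96.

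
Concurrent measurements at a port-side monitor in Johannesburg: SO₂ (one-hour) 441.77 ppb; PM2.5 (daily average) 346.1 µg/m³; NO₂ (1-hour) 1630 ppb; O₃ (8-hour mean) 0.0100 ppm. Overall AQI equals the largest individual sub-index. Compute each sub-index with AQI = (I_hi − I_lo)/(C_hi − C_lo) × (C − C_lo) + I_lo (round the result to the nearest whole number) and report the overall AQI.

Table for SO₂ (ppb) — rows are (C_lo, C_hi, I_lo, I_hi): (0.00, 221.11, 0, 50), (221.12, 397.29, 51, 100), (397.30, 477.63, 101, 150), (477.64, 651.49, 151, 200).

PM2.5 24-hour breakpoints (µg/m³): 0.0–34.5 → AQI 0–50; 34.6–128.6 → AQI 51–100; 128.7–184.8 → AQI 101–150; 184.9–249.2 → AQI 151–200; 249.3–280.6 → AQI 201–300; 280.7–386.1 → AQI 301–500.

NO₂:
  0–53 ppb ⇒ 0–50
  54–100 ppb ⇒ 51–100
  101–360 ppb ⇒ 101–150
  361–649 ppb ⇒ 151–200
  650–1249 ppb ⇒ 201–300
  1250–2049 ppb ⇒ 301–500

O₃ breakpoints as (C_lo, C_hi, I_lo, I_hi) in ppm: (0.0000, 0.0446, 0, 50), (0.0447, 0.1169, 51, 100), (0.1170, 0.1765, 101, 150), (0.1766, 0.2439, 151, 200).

424

SO₂: 441.77 lies in 397.30–477.63, so I_lo=101, I_hi=150, C_lo=397.30, C_hi=477.63.
(150−101)/(477.63−397.30) × (441.77−397.30) + 101 = 49/80.33 × 44.47 + 101 ≈ 128.13 → 128.
PM2.5: 346.1 ∈ [280.7, 386.1] ↔ index [301, 500].
301 + (346.1−280.7)·(500−301)/(386.1−280.7) = 301 + 65.4·199/105.4 ≈ 424.48, so AQI = 424.
NO₂: 1630 lies in 1250–2049, so I_lo=301, I_hi=500, C_lo=1250, C_hi=2049.
(500−301)/(2049−1250) × (1630−1250) + 301 = 199/799 × 380 + 301 ≈ 395.64 → 396.
O₃ 0.0100: bracket 0.0000–0.0446 → index 0–50; slope 50/0.0446, offset 0.0100.
AQI = 0 + 50/0.0446·0.0100 ≈ 11.21 ⇒ 11.
Sub-indices: SO₂→128, PM2.5→424, NO₂→396, O₃→11. Overall AQI = max = 424; dominant pollutant is PM2.5.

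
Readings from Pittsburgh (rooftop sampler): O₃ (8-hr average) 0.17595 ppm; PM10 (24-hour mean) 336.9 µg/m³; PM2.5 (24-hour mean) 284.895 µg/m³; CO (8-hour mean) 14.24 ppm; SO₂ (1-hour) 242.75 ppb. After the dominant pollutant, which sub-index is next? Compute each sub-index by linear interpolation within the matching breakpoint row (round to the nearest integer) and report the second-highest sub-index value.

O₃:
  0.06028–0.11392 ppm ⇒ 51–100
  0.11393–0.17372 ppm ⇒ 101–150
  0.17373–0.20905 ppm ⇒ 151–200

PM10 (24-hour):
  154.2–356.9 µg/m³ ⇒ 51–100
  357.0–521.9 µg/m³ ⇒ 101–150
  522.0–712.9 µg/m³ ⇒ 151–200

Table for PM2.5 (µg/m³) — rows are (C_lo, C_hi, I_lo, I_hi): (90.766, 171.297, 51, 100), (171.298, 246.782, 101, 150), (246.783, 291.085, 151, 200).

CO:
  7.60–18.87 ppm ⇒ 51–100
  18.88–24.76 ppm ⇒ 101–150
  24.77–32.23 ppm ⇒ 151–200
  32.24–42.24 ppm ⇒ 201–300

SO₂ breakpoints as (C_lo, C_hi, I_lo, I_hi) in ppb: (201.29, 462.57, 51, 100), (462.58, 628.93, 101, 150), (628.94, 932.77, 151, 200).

O₃: 0.17595 ∈ [0.17373, 0.20905] ↔ index [151, 200].
151 + (0.17595−0.17373)·(200−151)/(0.20905−0.17373) = 151 + 0.00222·49/0.03532 ≈ 154.08, so AQI = 154.
PM10 336.9: bracket 154.2–356.9 → index 51–100; slope 49/202.7, offset 182.7.
AQI = 51 + 49/202.7·182.7 ≈ 95.17 ⇒ 95.
PM2.5: 284.895 ∈ [246.783, 291.085] ↔ index [151, 200].
151 + (284.895−246.783)·(200−151)/(291.085−246.783) = 151 + 38.112·49/44.302 ≈ 193.15, so AQI = 193.
CO: 14.24 ∈ [7.60, 18.87] ↔ index [51, 100].
51 + (14.24−7.60)·(100−51)/(18.87−7.60) = 51 + 6.64·49/11.27 ≈ 79.87, so AQI = 80.
SO₂ 242.75: bracket 201.29–462.57 → index 51–100; slope 49/261.28, offset 41.46.
AQI = 51 + 49/261.28·41.46 ≈ 58.78 ⇒ 59.
Sub-indices: O₃→154, PM10→95, PM2.5→193, CO→80, SO₂→59. Ranked high→low: 193, 154, 95, 80, 59. Second-highest sub-index = 154.

154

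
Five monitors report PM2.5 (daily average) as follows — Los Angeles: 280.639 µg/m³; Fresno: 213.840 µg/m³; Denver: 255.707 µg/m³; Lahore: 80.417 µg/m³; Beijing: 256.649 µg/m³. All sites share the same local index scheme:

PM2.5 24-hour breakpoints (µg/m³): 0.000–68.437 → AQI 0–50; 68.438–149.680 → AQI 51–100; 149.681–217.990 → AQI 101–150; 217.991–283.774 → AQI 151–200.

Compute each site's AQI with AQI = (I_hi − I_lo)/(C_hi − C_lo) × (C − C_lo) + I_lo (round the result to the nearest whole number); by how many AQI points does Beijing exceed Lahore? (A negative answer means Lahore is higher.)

122

Los Angeles: row 217.991–283.774 (AQI 151–200). (200−151)·(280.639−217.991)/(283.774−217.991) + 151 = 49·62.648/65.783 + 151 ≈ 197.66 → 198.
Fresno: row 149.681–217.990 (AQI 101–150). (150−101)·(213.840−149.681)/(217.990−149.681) + 101 = 49·64.159/68.309 + 101 ≈ 147.02 → 147.
Denver: 255.707 lies in 217.991–283.774, so I_lo=151, I_hi=200, C_lo=217.991, C_hi=283.774.
(200−151)/(283.774−217.991) × (255.707−217.991) + 151 = 49/65.783 × 37.716 + 151 ≈ 179.09 → 179.
Lahore: row 68.438–149.680 (AQI 51–100). (100−51)·(80.417−68.438)/(149.680−68.438) + 51 = 49·11.979/81.242 + 51 ≈ 58.22 → 58.
Beijing 256.649: bracket 217.991–283.774 → index 151–200; slope 49/65.783, offset 38.658.
AQI = 151 + 49/65.783·38.658 ≈ 179.80 ⇒ 180.
AQIs: Los Angeles=198, Fresno=147, Denver=179, Lahore=58, Beijing=180. Beijing (180) − Lahore (58) = 122.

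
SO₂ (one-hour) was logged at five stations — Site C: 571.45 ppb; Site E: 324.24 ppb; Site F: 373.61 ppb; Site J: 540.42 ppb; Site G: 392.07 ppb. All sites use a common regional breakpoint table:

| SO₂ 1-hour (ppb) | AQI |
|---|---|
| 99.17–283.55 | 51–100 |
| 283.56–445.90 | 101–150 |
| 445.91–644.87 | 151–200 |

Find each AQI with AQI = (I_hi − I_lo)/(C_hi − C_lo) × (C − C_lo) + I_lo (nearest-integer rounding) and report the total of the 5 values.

Site C: 571.45 lies in 445.91–644.87, so I_lo=151, I_hi=200, C_lo=445.91, C_hi=644.87.
(200−151)/(644.87−445.91) × (571.45−445.91) + 151 = 49/198.96 × 125.54 + 151 ≈ 181.92 → 182.
Site E: 324.24 lies in 283.56–445.90, so I_lo=101, I_hi=150, C_lo=283.56, C_hi=445.90.
(150−101)/(445.90−283.56) × (324.24−283.56) + 101 = 49/162.34 × 40.68 + 101 ≈ 113.28 → 113.
Site F: 373.61 ∈ [283.56, 445.90] ↔ index [101, 150].
101 + (373.61−283.56)·(150−101)/(445.90−283.56) = 101 + 90.05·49/162.34 ≈ 128.18, so AQI = 128.
Site J 540.42: bracket 445.91–644.87 → index 151–200; slope 49/198.96, offset 94.51.
AQI = 151 + 49/198.96·94.51 ≈ 174.28 ⇒ 174.
Site G: 392.07 ∈ [283.56, 445.90] ↔ index [101, 150].
101 + (392.07−283.56)·(150−101)/(445.90−283.56) = 101 + 108.51·49/162.34 ≈ 133.75, so AQI = 134.
AQIs: Site C=182, Site E=113, Site F=128, Site J=174, Site G=134. Sum = 182 + 113 + 128 + 174 + 134 = 731.

731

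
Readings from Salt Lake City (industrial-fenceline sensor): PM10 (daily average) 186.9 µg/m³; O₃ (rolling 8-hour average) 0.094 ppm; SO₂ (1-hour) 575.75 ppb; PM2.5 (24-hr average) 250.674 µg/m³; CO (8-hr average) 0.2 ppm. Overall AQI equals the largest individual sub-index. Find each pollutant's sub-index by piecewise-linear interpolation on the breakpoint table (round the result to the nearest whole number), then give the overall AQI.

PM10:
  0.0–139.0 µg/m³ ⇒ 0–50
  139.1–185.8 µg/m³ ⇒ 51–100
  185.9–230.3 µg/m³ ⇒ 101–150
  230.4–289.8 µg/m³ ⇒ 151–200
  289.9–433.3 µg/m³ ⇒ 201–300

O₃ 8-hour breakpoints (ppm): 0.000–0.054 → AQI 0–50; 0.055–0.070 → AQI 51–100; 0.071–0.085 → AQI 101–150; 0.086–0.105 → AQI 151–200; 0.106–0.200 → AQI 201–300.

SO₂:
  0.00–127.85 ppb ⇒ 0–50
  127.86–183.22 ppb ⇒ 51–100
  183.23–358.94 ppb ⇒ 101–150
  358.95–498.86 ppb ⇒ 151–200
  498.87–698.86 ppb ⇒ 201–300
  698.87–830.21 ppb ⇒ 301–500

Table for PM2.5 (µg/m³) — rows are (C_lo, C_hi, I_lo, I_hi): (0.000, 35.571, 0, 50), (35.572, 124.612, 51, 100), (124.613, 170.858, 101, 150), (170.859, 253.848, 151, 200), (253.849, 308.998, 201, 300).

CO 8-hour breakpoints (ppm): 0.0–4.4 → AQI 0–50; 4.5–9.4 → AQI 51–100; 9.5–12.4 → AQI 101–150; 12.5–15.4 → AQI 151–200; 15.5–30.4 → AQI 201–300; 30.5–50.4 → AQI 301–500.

239

PM10: 186.9 ∈ [185.9, 230.3] ↔ index [101, 150].
101 + (186.9−185.9)·(150−101)/(230.3−185.9) = 101 + 1.0·49/44.4 ≈ 102.10, so AQI = 102.
O₃: 0.094 lies in 0.086–0.105, so I_lo=151, I_hi=200, C_lo=0.086, C_hi=0.105.
(200−151)/(0.105−0.086) × (0.094−0.086) + 151 = 49/0.019 × 0.008 + 151 ≈ 171.63 → 172.
SO₂ 575.75: bracket 498.87–698.86 → index 201–300; slope 99/199.99, offset 76.88.
AQI = 201 + 99/199.99·76.88 ≈ 239.06 ⇒ 239.
PM2.5: 250.674 lies in 170.859–253.848, so I_lo=151, I_hi=200, C_lo=170.859, C_hi=253.848.
(200−151)/(253.848−170.859) × (250.674−170.859) + 151 = 49/82.989 × 79.815 + 151 ≈ 198.13 → 198.
CO: 0.2 ∈ [0.0, 4.4] ↔ index [0, 50].
0 + (0.2−0.0)·(50−0)/(4.4−0.0) = 0 + 0.2·50/4.4 ≈ 2.27, so AQI = 2.
Sub-indices: PM10→102, O₃→172, SO₂→239, PM2.5→198, CO→2. Overall AQI = max = 239; dominant pollutant is SO₂.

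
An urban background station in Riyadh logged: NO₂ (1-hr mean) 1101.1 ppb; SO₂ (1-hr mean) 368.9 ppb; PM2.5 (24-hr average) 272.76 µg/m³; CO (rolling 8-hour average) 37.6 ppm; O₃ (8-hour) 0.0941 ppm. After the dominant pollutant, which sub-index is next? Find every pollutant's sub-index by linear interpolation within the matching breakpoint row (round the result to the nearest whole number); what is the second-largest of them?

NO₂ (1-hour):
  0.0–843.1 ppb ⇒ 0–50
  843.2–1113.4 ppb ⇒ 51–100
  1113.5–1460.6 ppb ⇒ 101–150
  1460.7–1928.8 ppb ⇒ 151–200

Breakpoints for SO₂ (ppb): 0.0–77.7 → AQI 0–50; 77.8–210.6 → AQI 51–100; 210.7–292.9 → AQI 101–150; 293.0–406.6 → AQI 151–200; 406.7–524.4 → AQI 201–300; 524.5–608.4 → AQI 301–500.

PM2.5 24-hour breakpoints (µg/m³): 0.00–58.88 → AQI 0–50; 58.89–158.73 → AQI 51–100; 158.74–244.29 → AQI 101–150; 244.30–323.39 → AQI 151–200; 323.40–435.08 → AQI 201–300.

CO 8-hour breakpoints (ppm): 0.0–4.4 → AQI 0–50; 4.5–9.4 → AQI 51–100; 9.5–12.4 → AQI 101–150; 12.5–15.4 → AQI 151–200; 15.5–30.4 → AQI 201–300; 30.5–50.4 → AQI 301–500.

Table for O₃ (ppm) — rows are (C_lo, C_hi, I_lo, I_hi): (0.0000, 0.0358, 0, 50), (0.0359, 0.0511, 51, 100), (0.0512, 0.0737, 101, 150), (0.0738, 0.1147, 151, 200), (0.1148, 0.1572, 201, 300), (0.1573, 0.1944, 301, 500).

184

NO₂: 1101.1 lies in 843.2–1113.4, so I_lo=51, I_hi=100, C_lo=843.2, C_hi=1113.4.
(100−51)/(1113.4−843.2) × (1101.1−843.2) + 51 = 49/270.2 × 257.9 + 51 ≈ 97.77 → 98.
SO₂: 368.9 ∈ [293.0, 406.6] ↔ index [151, 200].
151 + (368.9−293.0)·(200−151)/(406.6−293.0) = 151 + 75.9·49/113.6 ≈ 183.74, so AQI = 184.
PM2.5: 272.76 lies in 244.30–323.39, so I_lo=151, I_hi=200, C_lo=244.30, C_hi=323.39.
(200−151)/(323.39−244.30) × (272.76−244.30) + 151 = 49/79.09 × 28.46 + 151 ≈ 168.63 → 169.
CO: 37.6 ∈ [30.5, 50.4] ↔ index [301, 500].
301 + (37.6−30.5)·(500−301)/(50.4−30.5) = 301 + 7.1·199/19.9 ≈ 372.00, so AQI = 372.
O₃: row 0.0738–0.1147 (AQI 151–200). (200−151)·(0.0941−0.0738)/(0.1147−0.0738) + 151 = 49·0.0203/0.0409 + 151 ≈ 175.32 → 175.
Sub-indices: NO₂→98, SO₂→184, PM2.5→169, CO→372, O₃→175. Ranked high→low: 372, 184, 175, 169, 98. Second-highest sub-index = 184.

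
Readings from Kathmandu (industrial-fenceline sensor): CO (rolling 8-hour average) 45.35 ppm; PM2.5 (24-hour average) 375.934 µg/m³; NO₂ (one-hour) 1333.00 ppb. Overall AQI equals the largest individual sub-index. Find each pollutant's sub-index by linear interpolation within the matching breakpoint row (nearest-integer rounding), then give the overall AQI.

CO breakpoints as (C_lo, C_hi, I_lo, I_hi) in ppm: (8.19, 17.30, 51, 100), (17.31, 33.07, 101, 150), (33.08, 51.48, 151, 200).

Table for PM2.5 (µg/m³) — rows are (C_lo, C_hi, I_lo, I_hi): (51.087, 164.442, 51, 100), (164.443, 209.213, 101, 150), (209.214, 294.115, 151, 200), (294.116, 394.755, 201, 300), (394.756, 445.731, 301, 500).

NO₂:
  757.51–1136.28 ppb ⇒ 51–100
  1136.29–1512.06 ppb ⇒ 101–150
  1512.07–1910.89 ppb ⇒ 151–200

281

CO: 45.35 ∈ [33.08, 51.48] ↔ index [151, 200].
151 + (45.35−33.08)·(200−151)/(51.48−33.08) = 151 + 12.27·49/18.40 ≈ 183.68, so AQI = 184.
PM2.5: 375.934 lies in 294.116–394.755, so I_lo=201, I_hi=300, C_lo=294.116, C_hi=394.755.
(300−201)/(394.755−294.116) × (375.934−294.116) + 201 = 99/100.639 × 81.818 + 201 ≈ 281.49 → 281.
NO₂: row 1136.29–1512.06 (AQI 101–150). (150−101)·(1333.00−1136.29)/(1512.06−1136.29) + 101 = 49·196.71/375.77 + 101 ≈ 126.65 → 127.
Sub-indices: CO→184, PM2.5→281, NO₂→127. Overall AQI = max = 281; dominant pollutant is PM2.5.
AQI 281: Very Unhealthy.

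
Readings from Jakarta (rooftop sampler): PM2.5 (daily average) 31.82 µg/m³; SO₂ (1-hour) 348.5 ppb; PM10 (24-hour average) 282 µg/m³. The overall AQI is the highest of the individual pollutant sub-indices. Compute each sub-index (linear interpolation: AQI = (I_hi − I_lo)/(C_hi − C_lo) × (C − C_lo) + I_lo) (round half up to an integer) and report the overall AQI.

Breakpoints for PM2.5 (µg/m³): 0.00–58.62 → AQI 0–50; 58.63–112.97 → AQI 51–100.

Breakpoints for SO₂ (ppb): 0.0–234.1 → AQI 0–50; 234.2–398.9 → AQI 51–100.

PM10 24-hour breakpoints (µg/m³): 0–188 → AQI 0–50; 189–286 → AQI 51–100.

98

PM2.5: row 0.00–58.62 (AQI 0–50). (50−0)·(31.82−0.00)/(58.62−0.00) + 0 = 50·31.82/58.62 + 0 ≈ 27.14 → 27.
SO₂: 348.5 ∈ [234.2, 398.9] ↔ index [51, 100].
51 + (348.5−234.2)·(100−51)/(398.9−234.2) = 51 + 114.3·49/164.7 ≈ 85.01, so AQI = 85.
PM10: 282 lies in 189–286, so I_lo=51, I_hi=100, C_lo=189, C_hi=286.
(100−51)/(286−189) × (282−189) + 51 = 49/97 × 93 + 51 ≈ 97.98 → 98.
Sub-indices: PM2.5→27, SO₂→85, PM10→98. Overall AQI = max = 98; dominant pollutant is PM10.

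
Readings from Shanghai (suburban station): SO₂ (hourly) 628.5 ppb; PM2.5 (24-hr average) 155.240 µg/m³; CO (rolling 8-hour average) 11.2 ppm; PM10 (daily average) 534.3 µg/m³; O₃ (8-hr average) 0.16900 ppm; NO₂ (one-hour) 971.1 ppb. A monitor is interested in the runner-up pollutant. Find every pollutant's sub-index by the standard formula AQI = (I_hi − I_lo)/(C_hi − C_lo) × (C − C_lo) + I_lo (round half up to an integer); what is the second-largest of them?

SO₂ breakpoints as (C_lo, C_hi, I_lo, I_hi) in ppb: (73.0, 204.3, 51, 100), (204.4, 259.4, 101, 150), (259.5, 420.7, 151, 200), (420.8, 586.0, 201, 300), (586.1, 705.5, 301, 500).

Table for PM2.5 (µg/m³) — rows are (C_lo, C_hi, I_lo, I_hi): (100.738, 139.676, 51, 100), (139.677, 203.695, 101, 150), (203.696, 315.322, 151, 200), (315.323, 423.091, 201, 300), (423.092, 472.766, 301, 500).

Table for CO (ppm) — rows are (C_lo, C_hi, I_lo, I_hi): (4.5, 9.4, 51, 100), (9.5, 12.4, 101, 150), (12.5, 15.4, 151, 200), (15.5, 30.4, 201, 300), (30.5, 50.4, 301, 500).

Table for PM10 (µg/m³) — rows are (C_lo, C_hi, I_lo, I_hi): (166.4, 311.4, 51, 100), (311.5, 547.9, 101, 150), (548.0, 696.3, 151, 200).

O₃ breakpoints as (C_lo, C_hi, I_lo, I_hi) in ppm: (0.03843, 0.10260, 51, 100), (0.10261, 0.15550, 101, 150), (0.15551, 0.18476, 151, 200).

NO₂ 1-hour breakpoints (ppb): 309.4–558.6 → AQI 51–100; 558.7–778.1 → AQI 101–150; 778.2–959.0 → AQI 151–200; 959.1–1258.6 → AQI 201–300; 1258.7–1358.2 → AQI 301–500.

SO₂: row 586.1–705.5 (AQI 301–500). (500−301)·(628.5−586.1)/(705.5−586.1) + 301 = 199·42.4/119.4 + 301 ≈ 371.67 → 372.
PM2.5: 155.240 lies in 139.677–203.695, so I_lo=101, I_hi=150, C_lo=139.677, C_hi=203.695.
(150−101)/(203.695−139.677) × (155.240−139.677) + 101 = 49/64.018 × 15.563 + 101 ≈ 112.91 → 113.
CO: row 9.5–12.4 (AQI 101–150). (150−101)·(11.2−9.5)/(12.4−9.5) + 101 = 49·1.7/2.9 + 101 ≈ 129.72 → 130.
PM10 534.3: bracket 311.5–547.9 → index 101–150; slope 49/236.4, offset 222.8.
AQI = 101 + 49/236.4·222.8 ≈ 147.18 ⇒ 147.
O₃: 0.16900 lies in 0.15551–0.18476, so I_lo=151, I_hi=200, C_lo=0.15551, C_hi=0.18476.
(200−151)/(0.18476−0.15551) × (0.16900−0.15551) + 151 = 49/0.02925 × 0.01349 + 151 ≈ 173.60 → 174.
NO₂: row 959.1–1258.6 (AQI 201–300). (300−201)·(971.1−959.1)/(1258.6−959.1) + 201 = 99·12.0/299.5 + 201 ≈ 204.97 → 205.
Sub-indices: SO₂→372, PM2.5→113, CO→130, PM10→147, O₃→174, NO₂→205. Ranked high→low: 372, 205, 174, 147, 130, 113. Second-highest sub-index = 205.

205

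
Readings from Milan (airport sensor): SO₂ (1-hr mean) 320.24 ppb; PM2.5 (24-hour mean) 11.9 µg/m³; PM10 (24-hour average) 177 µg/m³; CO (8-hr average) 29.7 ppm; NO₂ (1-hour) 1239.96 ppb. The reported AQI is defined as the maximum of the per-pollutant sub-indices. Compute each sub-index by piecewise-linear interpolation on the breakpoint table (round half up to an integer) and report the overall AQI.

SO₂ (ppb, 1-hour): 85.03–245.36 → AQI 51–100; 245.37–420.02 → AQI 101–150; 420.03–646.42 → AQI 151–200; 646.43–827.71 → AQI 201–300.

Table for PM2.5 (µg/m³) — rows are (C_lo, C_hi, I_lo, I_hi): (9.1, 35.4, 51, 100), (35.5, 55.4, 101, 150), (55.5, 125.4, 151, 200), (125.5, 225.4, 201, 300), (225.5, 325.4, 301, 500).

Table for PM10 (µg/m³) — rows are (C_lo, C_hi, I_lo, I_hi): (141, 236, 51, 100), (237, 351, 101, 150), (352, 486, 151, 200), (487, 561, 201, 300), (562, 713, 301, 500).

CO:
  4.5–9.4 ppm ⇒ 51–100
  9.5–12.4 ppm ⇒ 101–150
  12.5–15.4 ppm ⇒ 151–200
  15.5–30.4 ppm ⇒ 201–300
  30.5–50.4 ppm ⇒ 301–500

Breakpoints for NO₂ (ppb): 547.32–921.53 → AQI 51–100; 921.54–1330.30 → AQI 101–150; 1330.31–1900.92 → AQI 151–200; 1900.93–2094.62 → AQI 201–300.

295

SO₂: 320.24 lies in 245.37–420.02, so I_lo=101, I_hi=150, C_lo=245.37, C_hi=420.02.
(150−101)/(420.02−245.37) × (320.24−245.37) + 101 = 49/174.65 × 74.87 + 101 ≈ 122.01 → 122.
PM2.5: row 9.1–35.4 (AQI 51–100). (100−51)·(11.9−9.1)/(35.4−9.1) + 51 = 49·2.8/26.3 + 51 ≈ 56.22 → 56.
PM10: 177 lies in 141–236, so I_lo=51, I_hi=100, C_lo=141, C_hi=236.
(100−51)/(236−141) × (177−141) + 51 = 49/95 × 36 + 51 ≈ 69.57 → 70.
CO: row 15.5–30.4 (AQI 201–300). (300−201)·(29.7−15.5)/(30.4−15.5) + 201 = 99·14.2/14.9 + 201 ≈ 295.35 → 295.
NO₂: 1239.96 lies in 921.54–1330.30, so I_lo=101, I_hi=150, C_lo=921.54, C_hi=1330.30.
(150−101)/(1330.30−921.54) × (1239.96−921.54) + 101 = 49/408.76 × 318.42 + 101 ≈ 139.17 → 139.
Sub-indices: SO₂→122, PM2.5→56, PM10→70, CO→295, NO₂→139. Overall AQI = max = 295; dominant pollutant is CO.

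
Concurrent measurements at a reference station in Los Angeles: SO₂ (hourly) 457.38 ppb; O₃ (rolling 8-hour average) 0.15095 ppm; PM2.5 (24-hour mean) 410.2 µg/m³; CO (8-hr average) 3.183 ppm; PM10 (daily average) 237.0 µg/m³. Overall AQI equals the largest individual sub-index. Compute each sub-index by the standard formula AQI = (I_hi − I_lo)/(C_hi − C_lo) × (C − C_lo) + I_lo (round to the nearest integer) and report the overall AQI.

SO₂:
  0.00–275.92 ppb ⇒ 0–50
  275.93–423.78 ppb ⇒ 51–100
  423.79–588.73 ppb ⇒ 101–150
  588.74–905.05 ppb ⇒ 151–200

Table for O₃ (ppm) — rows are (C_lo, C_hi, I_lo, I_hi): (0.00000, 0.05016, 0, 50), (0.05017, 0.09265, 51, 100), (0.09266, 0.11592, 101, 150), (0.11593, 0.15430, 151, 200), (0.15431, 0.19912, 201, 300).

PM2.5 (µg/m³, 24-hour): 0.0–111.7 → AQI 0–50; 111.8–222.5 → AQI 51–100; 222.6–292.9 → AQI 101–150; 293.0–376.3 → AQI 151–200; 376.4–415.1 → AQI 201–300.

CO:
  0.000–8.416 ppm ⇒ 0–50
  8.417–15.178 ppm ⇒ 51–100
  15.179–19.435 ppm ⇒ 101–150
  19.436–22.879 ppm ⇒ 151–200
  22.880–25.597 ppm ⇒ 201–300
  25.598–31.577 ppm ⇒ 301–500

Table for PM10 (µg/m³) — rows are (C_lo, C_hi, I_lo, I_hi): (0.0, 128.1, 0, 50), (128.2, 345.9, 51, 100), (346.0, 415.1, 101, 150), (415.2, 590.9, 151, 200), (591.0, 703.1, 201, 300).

287

SO₂: 457.38 lies in 423.79–588.73, so I_lo=101, I_hi=150, C_lo=423.79, C_hi=588.73.
(150−101)/(588.73−423.79) × (457.38−423.79) + 101 = 49/164.94 × 33.59 + 101 ≈ 110.98 → 111.
O₃: 0.15095 lies in 0.11593–0.15430, so I_lo=151, I_hi=200, C_lo=0.11593, C_hi=0.15430.
(200−151)/(0.15430−0.11593) × (0.15095−0.11593) + 151 = 49/0.03837 × 0.03502 + 151 ≈ 195.72 → 196.
PM2.5 410.2: bracket 376.4–415.1 → index 201–300; slope 99/38.7, offset 33.8.
AQI = 201 + 99/38.7·33.8 ≈ 287.47 ⇒ 287.
CO: row 0.000–8.416 (AQI 0–50). (50−0)·(3.183−0.000)/(8.416−0.000) + 0 = 50·3.183/8.416 + 0 ≈ 18.91 → 19.
PM10: 237.0 lies in 128.2–345.9, so I_lo=51, I_hi=100, C_lo=128.2, C_hi=345.9.
(100−51)/(345.9−128.2) × (237.0−128.2) + 51 = 49/217.7 × 108.8 + 51 ≈ 75.49 → 75.
Sub-indices: SO₂→111, O₃→196, PM2.5→287, CO→19, PM10→75. Overall AQI = max = 287; dominant pollutant is PM2.5.
AQI 287: Very Unhealthy.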